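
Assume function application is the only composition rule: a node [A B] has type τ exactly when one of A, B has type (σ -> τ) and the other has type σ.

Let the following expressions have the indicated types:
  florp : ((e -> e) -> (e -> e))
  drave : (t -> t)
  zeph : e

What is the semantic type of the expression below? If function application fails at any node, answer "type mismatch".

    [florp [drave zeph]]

type mismatch

[drave zeph]: (t -> t) with e — neither is a function whose domain matches the other; composition fails here.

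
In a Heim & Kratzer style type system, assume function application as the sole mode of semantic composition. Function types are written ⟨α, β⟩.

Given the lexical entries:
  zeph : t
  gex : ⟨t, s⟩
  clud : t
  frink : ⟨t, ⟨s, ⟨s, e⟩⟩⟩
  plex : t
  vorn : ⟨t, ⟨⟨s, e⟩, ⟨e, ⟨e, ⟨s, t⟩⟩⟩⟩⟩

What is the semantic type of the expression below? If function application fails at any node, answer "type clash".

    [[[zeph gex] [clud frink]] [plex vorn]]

⟨e, ⟨e, ⟨s, t⟩⟩⟩

[zeph gex]: ⟨t, s⟩ applied to t yields s.
[clud frink]: ⟨t, ⟨s, ⟨s, e⟩⟩⟩ applied to t yields ⟨s, ⟨s, e⟩⟩.
[[zeph gex] [clud frink]]: ⟨s, ⟨s, e⟩⟩ applied to s yields ⟨s, e⟩.
[plex vorn]: ⟨t, ⟨⟨s, e⟩, ⟨e, ⟨e, ⟨s, t⟩⟩⟩⟩⟩ applied to t yields ⟨⟨s, e⟩, ⟨e, ⟨e, ⟨s, t⟩⟩⟩⟩.
[[[zeph gex] [clud frink]] [plex vorn]]: ⟨⟨s, e⟩, ⟨e, ⟨e, ⟨s, t⟩⟩⟩⟩ applied to ⟨s, e⟩ yields ⟨e, ⟨e, ⟨s, t⟩⟩⟩.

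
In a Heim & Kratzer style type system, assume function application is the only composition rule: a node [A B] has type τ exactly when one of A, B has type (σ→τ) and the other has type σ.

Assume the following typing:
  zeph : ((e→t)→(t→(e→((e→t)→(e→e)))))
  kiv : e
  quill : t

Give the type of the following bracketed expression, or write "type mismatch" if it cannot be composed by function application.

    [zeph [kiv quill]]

At [kiv quill]: neither e nor t can take the other as argument; the node is ill-typed.

type mismatch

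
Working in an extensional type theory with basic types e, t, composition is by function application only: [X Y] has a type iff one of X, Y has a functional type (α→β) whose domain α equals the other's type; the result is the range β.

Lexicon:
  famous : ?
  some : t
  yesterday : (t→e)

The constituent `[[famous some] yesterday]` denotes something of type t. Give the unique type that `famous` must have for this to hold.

[[famous some] yesterday] must have type t. The sister yesterday has type (t→e); that is not a function onto t, so [famous some] must be the functor, of type ((t→e)→t).
[famous some] must have type ((t→e)→t). The sister some has type t; that is not a function onto ((t→e)→t), so famous must be the functor, of type (t→((t→e)→t)).

(t→((t→e)→t))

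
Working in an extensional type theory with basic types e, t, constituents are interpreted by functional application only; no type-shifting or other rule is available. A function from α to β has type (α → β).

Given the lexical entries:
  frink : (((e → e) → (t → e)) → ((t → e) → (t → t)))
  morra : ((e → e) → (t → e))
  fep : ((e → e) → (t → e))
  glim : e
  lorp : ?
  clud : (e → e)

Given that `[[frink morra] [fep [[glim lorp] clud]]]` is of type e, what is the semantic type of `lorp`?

[[frink morra] [fep [[glim lorp] clud]]] must have type e. The sister [frink morra] has type ((t → e) → (t → t)); that is not a function onto e, so [fep [[glim lorp] clud]] must be the functor, of type (((t → e) → (t → t)) → e).
[fep [[glim lorp] clud]] must have type (((t → e) → (t → t)) → e). The sister fep has type ((e → e) → (t → e)); that is not a function onto (((t → e) → (t → t)) → e), so [[glim lorp] clud] must be the functor, of type (((e → e) → (t → e)) → (((t → e) → (t → t)) → e)).
[[glim lorp] clud] must have type (((e → e) → (t → e)) → (((t → e) → (t → t)) → e)). The sister clud has type (e → e); that is not a function onto (((e → e) → (t → e)) → (((t → e) → (t → t)) → e)), so [glim lorp] must be the functor, of type ((e → e) → (((e → e) → (t → e)) → (((t → e) → (t → t)) → e))).
[glim lorp] must have type ((e → e) → (((e → e) → (t → e)) → (((t → e) → (t → t)) → e))). The sister glim has type e; that is not a function onto ((e → e) → (((e → e) → (t → e)) → (((t → e) → (t → t)) → e))), so lorp must be the functor, of type (e → ((e → e) → (((e → e) → (t → e)) → (((t → e) → (t → t)) → e)))).

(e → ((e → e) → (((e → e) → (t → e)) → (((t → e) → (t → t)) → e))))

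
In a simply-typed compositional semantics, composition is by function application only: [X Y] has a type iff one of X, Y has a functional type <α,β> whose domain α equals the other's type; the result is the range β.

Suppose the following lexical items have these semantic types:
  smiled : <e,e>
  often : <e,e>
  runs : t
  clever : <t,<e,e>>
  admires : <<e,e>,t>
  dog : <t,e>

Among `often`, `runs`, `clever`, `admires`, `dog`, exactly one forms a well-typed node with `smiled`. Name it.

admires

often : <e,e> — does not combine with smiled.
runs : t — does not combine with smiled.
clever : <t,<e,e>> — does not combine with smiled.
admires — combines: admires : <<e,e>,t> takes smiled : <e,e> as argument, giving t.
dog : <t,e> — does not combine with smiled.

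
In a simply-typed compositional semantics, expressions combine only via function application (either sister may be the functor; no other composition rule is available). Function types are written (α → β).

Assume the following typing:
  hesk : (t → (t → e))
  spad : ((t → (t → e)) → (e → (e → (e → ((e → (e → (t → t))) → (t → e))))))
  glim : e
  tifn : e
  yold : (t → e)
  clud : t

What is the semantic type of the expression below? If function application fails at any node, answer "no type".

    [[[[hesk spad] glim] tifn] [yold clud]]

((e → (e → (t → t))) → (t → e))

[hesk spad]: ((t → (t → e)) → (e → (e → (e → ((e → (e → (t → t))) → (t → e)))))) applied to (t → (t → e)) yields (e → (e → (e → ((e → (e → (t → t))) → (t → e))))).
[[hesk spad] glim]: (e → (e → (e → ((e → (e → (t → t))) → (t → e))))) applied to e yields (e → (e → ((e → (e → (t → t))) → (t → e)))).
[[[hesk spad] glim] tifn]: (e → (e → ((e → (e → (t → t))) → (t → e)))) applied to e yields (e → ((e → (e → (t → t))) → (t → e))).
[yold clud]: (t → e) applied to t yields e.
[[[[hesk spad] glim] tifn] [yold clud]]: (e → ((e → (e → (t → t))) → (t → e))) applied to e yields ((e → (e → (t → t))) → (t → e)).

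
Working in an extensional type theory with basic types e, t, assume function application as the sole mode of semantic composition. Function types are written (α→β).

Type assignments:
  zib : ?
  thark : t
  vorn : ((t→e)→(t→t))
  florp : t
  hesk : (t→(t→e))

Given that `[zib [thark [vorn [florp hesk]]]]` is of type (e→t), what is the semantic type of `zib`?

(t→(e→t))

At [zib [thark [vorn [florp hesk]]]] (required: (e→t)): [thark [vorn [florp hesk]]] is t, which is not a function with range (e→t); hence zib is the functor — type (t→(e→t)).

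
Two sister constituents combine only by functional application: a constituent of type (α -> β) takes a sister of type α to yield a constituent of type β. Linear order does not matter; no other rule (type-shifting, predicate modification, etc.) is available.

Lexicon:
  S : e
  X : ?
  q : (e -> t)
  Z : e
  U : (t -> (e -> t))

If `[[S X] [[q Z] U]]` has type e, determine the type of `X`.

For [[S X] [[q Z] U]] to have type e with [[q Z] U] of type (e -> t), [S X] must be the function: [S X] : ((e -> t) -> e).
For [S X] to have type ((e -> t) -> e) with S of type e, X must be the function: X : (e -> ((e -> t) -> e)).

(e -> ((e -> t) -> e))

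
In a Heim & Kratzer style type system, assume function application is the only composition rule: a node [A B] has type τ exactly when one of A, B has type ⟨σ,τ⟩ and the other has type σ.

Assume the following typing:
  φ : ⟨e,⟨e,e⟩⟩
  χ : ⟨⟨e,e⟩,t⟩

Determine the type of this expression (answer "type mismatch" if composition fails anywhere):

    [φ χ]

type mismatch

[φ χ]: ⟨e,⟨e,e⟩⟩ with ⟨⟨e,e⟩,t⟩ — neither is a function whose domain matches the other; composition fails here.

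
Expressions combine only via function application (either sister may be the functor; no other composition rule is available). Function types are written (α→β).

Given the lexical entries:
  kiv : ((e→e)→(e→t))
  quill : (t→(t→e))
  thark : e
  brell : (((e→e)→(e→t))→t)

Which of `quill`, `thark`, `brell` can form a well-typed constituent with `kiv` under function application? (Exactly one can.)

quill : (t→(t→e)) — does not combine with kiv.
thark : e — does not combine with kiv.
brell — combines: brell : (((e→e)→(e→t))→t) takes kiv : ((e→e)→(e→t)) as argument, giving t.

brell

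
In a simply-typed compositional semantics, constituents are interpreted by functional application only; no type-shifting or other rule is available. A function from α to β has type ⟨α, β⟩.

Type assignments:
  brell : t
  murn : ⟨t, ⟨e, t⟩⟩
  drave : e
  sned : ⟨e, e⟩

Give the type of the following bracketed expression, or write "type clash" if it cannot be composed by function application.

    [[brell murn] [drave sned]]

[brell murn]: ⟨t, ⟨e, t⟩⟩ applied to t yields ⟨e, t⟩.
[drave sned]: ⟨e, e⟩ applied to e yields e.
[[brell murn] [drave sned]]: ⟨e, t⟩ applied to e yields t.

t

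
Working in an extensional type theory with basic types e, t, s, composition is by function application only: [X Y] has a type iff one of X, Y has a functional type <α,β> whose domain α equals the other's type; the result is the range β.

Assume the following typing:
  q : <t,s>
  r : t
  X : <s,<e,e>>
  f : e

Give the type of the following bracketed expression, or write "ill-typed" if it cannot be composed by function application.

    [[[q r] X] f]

e

[q r]: q is <t,s>, r is t; result s.
[[q r] X]: X is <s,<e,e>>, [q r] is s; result <e,e>.
[[[q r] X] f]: [[q r] X] is <e,e>, f is e; result e.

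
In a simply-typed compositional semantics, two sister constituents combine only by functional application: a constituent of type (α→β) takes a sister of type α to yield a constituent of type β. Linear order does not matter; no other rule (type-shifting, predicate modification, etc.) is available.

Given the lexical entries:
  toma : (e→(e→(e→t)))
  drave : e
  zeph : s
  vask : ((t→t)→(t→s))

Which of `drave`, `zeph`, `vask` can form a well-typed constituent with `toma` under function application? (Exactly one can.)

drave

drave — combines: toma : (e→(e→(e→t))) takes drave : e as argument, giving (e→(e→t)).
zeph : s — no; toma wants e, and zeph wants nothing (atomic).
vask : ((t→t)→(t→s)) — no; toma wants e, and vask wants (t→t).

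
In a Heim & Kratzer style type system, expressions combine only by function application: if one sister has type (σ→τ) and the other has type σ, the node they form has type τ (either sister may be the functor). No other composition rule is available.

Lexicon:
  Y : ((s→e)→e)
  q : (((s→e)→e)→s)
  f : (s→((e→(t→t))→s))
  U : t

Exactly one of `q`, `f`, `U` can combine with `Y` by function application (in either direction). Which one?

q — combines: q : (((s→e)→e)→s) takes Y : ((s→e)→e) as argument, giving s.
f : (s→((e→(t→t))→s)) — no; Y wants (s→e), and f wants s.
U : t — no; Y wants (s→e), and U wants nothing (atomic).

q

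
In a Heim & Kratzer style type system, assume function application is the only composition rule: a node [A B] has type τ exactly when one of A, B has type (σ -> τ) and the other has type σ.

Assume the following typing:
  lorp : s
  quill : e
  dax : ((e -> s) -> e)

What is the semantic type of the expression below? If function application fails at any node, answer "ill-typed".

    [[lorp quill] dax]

ill-typed

[lorp quill]: s with e — neither is a function whose domain matches the other; composition fails here.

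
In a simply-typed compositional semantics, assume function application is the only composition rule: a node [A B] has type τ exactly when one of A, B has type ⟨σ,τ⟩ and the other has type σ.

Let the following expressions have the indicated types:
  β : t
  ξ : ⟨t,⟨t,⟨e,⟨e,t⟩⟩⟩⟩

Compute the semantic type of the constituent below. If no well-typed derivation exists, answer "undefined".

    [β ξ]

⟨t,⟨e,⟨e,t⟩⟩⟩

[β ξ]: ⟨t,⟨t,⟨e,⟨e,t⟩⟩⟩⟩ applied to t yields ⟨t,⟨e,⟨e,t⟩⟩⟩.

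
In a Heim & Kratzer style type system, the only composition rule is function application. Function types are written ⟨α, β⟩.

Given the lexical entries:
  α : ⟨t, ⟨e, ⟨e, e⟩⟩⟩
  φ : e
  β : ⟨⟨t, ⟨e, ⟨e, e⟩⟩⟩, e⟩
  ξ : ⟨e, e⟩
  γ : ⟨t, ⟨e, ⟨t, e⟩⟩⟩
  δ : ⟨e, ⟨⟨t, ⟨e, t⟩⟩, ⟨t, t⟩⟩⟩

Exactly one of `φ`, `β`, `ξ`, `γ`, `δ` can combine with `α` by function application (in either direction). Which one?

φ : e — neither side's domain matches the other.
β — combines: β : ⟨⟨t, ⟨e, ⟨e, e⟩⟩⟩, e⟩ takes α : ⟨t, ⟨e, ⟨e, e⟩⟩⟩ as argument, giving e.
ξ : ⟨e, e⟩ — neither side's domain matches the other.
γ : ⟨t, ⟨e, ⟨t, e⟩⟩⟩ — neither side's domain matches the other.
δ : ⟨e, ⟨⟨t, ⟨e, t⟩⟩, ⟨t, t⟩⟩⟩ — neither side's domain matches the other.

β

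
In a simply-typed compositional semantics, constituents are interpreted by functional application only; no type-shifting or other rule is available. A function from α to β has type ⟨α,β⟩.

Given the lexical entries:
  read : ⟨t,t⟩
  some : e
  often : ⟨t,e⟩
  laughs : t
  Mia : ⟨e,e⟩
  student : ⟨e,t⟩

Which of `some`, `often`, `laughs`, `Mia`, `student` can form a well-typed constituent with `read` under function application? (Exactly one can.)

some : e — neither side's domain matches the other.
often : ⟨t,e⟩ — neither side's domain matches the other.
laughs — combines: read : ⟨t,t⟩ takes laughs : t as argument, giving t.
Mia : ⟨e,e⟩ — neither side's domain matches the other.
student : ⟨e,t⟩ — neither side's domain matches the other.

laughs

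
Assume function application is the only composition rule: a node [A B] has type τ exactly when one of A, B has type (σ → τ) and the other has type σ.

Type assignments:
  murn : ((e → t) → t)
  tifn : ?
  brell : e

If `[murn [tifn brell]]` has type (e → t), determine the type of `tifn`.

At [murn [tifn brell]] (required: (e → t)): murn is ((e → t) → t), which is not a function with range (e → t); hence [tifn brell] is the functor — type (((e → t) → t) → (e → t)).
At [tifn brell] (required: (((e → t) → t) → (e → t))): brell is e, which is not a function with range (((e → t) → t) → (e → t)); hence tifn is the functor — type (e → (((e → t) → t) → (e → t))).

(e → (((e → t) → t) → (e → t)))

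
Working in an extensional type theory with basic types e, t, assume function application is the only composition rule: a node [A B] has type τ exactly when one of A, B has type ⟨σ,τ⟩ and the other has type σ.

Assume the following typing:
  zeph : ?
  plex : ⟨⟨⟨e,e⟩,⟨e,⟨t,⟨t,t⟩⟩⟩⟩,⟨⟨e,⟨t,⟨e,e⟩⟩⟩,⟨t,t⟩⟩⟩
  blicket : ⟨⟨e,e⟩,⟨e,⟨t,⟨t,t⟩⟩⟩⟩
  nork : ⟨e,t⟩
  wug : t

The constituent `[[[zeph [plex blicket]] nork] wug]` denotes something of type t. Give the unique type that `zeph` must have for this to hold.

[[[zeph [plex blicket]] nork] wug] must have type t. The sister wug has type t; that is not a function onto t, so [[zeph [plex blicket]] nork] must be the functor, of type ⟨t,t⟩.
[[zeph [plex blicket]] nork] must have type ⟨t,t⟩. The sister nork has type ⟨e,t⟩; that is not a function onto ⟨t,t⟩, so [zeph [plex blicket]] must be the functor, of type ⟨⟨e,t⟩,⟨t,t⟩⟩.
[zeph [plex blicket]] must have type ⟨⟨e,t⟩,⟨t,t⟩⟩. The sister [plex blicket] has type ⟨⟨e,⟨t,⟨e,e⟩⟩⟩,⟨t,t⟩⟩; that is not a function onto ⟨⟨e,t⟩,⟨t,t⟩⟩, so zeph must be the functor, of type ⟨⟨⟨e,⟨t,⟨e,e⟩⟩⟩,⟨t,t⟩⟩,⟨⟨e,t⟩,⟨t,t⟩⟩⟩.

⟨⟨⟨e,⟨t,⟨e,e⟩⟩⟩,⟨t,t⟩⟩,⟨⟨e,t⟩,⟨t,t⟩⟩⟩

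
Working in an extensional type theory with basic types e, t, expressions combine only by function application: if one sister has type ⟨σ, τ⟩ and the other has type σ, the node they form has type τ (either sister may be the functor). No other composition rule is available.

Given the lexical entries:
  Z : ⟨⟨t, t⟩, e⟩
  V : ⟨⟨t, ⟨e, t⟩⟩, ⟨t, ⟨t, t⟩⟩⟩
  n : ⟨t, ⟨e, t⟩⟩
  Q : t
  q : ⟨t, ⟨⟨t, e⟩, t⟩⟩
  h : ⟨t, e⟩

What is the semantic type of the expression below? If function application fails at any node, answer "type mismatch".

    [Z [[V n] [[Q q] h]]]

[V n] — V of type ⟨⟨t, ⟨e, t⟩⟩, ⟨t, ⟨t, t⟩⟩⟩ combines with n of type ⟨t, ⟨e, t⟩⟩: type ⟨t, ⟨t, t⟩⟩.
[Q q] — q of type ⟨t, ⟨⟨t, e⟩, t⟩⟩ combines with Q of type t: type ⟨⟨t, e⟩, t⟩.
[[Q q] h] — [Q q] of type ⟨⟨t, e⟩, t⟩ combines with h of type ⟨t, e⟩: type t.
[[V n] [[Q q] h]] — [V n] of type ⟨t, ⟨t, t⟩⟩ combines with [[Q q] h] of type t: type ⟨t, t⟩.
[Z [[V n] [[Q q] h]]] — Z of type ⟨⟨t, t⟩, e⟩ combines with [[V n] [[Q q] h]] of type ⟨t, t⟩: type e.

e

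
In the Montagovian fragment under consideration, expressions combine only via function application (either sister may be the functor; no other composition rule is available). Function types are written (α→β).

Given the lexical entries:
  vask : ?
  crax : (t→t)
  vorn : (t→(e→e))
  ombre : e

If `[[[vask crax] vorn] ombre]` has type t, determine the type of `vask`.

((t→t)→((t→(e→e))→(e→t)))

At [[[vask crax] vorn] ombre] (required: t): ombre is e, which is not a function with range t; hence [[vask crax] vorn] is the functor — type (e→t).
At [[vask crax] vorn] (required: (e→t)): vorn is (t→(e→e)), which is not a function with range (e→t); hence [vask crax] is the functor — type ((t→(e→e))→(e→t)).
At [vask crax] (required: ((t→(e→e))→(e→t))): crax is (t→t), which is not a function with range ((t→(e→e))→(e→t)); hence vask is the functor — type ((t→t)→((t→(e→e))→(e→t))).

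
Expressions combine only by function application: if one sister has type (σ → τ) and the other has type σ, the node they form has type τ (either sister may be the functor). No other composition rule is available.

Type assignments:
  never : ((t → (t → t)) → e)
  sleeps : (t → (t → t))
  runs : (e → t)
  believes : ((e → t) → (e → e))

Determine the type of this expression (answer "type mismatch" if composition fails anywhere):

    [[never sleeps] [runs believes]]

e

At [never sleeps], never : ((t → (t → t)) → e) takes sleeps : (t → (t → t)), giving e.
At [runs believes], believes : ((e → t) → (e → e)) takes runs : (e → t), giving (e → e).
At [[never sleeps] [runs believes]], [runs believes] : (e → e) takes [never sleeps] : e, giving e.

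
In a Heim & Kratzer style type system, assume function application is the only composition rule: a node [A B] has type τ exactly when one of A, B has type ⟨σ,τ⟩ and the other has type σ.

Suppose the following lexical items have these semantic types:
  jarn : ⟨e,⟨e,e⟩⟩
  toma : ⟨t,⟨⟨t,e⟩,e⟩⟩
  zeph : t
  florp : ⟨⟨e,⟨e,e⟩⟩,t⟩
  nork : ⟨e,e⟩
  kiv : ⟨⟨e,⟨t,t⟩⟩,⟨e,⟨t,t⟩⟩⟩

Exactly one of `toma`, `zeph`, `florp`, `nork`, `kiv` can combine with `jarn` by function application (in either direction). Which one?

toma : ⟨t,⟨⟨t,e⟩,e⟩⟩ — no; jarn wants e, and toma wants t.
zeph : t — no; jarn wants e, and zeph wants nothing (atomic).
florp — combines: florp : ⟨⟨e,⟨e,e⟩⟩,t⟩ takes jarn : ⟨e,⟨e,e⟩⟩ as argument, giving t.
nork : ⟨e,e⟩ — no; jarn wants e, and nork wants e.
kiv : ⟨⟨e,⟨t,t⟩⟩,⟨e,⟨t,t⟩⟩⟩ — no; jarn wants e, and kiv wants ⟨e,⟨t,t⟩⟩.

florp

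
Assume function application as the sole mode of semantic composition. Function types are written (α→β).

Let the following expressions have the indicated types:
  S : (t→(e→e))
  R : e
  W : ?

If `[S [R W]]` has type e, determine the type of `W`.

(e→((t→(e→e))→e))

At [S [R W]] (required: e): S is (t→(e→e)), which is not a function with range e; hence [R W] is the functor — type ((t→(e→e))→e).
At [R W] (required: ((t→(e→e))→e)): R is e, which is not a function with range ((t→(e→e))→e); hence W is the functor — type (e→((t→(e→e))→e)).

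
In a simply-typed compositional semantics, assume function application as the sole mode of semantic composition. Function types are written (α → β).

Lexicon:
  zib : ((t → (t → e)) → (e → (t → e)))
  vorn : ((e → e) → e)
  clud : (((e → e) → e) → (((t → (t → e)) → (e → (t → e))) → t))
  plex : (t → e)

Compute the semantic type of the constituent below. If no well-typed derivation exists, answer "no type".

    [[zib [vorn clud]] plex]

[vorn clud]: functor clud : (((e → e) → e) → (((t → (t → e)) → (e → (t → e))) → t)), argument vorn : ((e → e) → e); result (((t → (t → e)) → (e → (t → e))) → t).
[zib [vorn clud]]: functor [vorn clud] : (((t → (t → e)) → (e → (t → e))) → t), argument zib : ((t → (t → e)) → (e → (t → e))); result t.
[[zib [vorn clud]] plex]: functor plex : (t → e), argument [zib [vorn clud]] : t; result e.

e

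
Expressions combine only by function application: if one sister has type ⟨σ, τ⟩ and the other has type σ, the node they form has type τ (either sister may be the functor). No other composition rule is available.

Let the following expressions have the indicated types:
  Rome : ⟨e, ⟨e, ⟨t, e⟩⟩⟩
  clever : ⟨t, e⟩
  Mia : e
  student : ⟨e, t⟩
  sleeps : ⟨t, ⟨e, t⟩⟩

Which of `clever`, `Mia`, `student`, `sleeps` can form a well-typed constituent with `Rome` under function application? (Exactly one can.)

clever : ⟨t, e⟩ — no; Rome wants e, and clever wants t.
Mia — combines: Rome : ⟨e, ⟨e, ⟨t, e⟩⟩⟩ takes Mia : e as argument, giving ⟨e, ⟨t, e⟩⟩.
student : ⟨e, t⟩ — no; Rome wants e, and student wants e.
sleeps : ⟨t, ⟨e, t⟩⟩ — no; Rome wants e, and sleeps wants t.

Mia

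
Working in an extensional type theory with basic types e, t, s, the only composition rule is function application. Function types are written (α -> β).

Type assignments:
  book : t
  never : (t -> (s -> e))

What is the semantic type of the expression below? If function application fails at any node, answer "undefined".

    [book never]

[book never]: never is (t -> (s -> e)), book is t; result (s -> e).

(s -> e)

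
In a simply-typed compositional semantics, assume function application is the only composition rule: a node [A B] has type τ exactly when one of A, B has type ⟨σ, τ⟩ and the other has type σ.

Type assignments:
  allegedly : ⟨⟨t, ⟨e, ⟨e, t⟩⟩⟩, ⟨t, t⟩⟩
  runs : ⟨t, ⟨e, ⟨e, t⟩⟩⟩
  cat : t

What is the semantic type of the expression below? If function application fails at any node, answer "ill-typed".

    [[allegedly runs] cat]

t

[allegedly runs]: functor allegedly : ⟨⟨t, ⟨e, ⟨e, t⟩⟩⟩, ⟨t, t⟩⟩, argument runs : ⟨t, ⟨e, ⟨e, t⟩⟩⟩; result ⟨t, t⟩.
[[allegedly runs] cat]: functor [allegedly runs] : ⟨t, t⟩, argument cat : t; result t.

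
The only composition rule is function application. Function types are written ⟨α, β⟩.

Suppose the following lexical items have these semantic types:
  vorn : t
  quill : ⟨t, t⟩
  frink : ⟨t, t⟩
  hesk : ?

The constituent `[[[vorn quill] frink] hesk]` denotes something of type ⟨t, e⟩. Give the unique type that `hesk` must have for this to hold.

For [[[vorn quill] frink] hesk] to have type ⟨t, e⟩ with [[vorn quill] frink] of type t, hesk must be the function: hesk : ⟨t, ⟨t, e⟩⟩.

⟨t, ⟨t, e⟩⟩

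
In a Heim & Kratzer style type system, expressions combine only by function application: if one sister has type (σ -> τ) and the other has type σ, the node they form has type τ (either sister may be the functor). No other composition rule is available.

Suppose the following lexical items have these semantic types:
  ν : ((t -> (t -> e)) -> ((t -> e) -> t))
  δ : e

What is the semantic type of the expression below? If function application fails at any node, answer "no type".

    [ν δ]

no type

[ν δ]: ((t -> (t -> e)) -> ((t -> e) -> t)) with e — neither is a function whose domain matches the other; composition fails here.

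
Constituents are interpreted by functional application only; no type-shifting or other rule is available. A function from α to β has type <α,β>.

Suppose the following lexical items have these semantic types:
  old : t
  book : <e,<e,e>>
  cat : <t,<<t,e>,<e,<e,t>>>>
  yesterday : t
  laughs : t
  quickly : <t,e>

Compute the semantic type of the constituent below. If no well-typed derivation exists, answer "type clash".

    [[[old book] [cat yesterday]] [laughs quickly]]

At [old book]: neither t nor <e,<e,e>> can take the other as argument; the node is ill-typed.

type clash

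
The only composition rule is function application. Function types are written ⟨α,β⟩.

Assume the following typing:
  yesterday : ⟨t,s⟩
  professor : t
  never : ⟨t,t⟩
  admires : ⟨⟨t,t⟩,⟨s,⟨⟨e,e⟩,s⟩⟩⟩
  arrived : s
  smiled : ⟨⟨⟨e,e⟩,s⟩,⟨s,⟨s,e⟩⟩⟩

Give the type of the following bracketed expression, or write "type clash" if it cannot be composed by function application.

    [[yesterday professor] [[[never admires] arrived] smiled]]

⟨s,e⟩

[yesterday professor]: ⟨t,s⟩ applied to t yields s.
[never admires]: ⟨⟨t,t⟩,⟨s,⟨⟨e,e⟩,s⟩⟩⟩ applied to ⟨t,t⟩ yields ⟨s,⟨⟨e,e⟩,s⟩⟩.
[[never admires] arrived]: ⟨s,⟨⟨e,e⟩,s⟩⟩ applied to s yields ⟨⟨e,e⟩,s⟩.
[[[never admires] arrived] smiled]: ⟨⟨⟨e,e⟩,s⟩,⟨s,⟨s,e⟩⟩⟩ applied to ⟨⟨e,e⟩,s⟩ yields ⟨s,⟨s,e⟩⟩.
[[yesterday professor] [[[never admires] arrived] smiled]]: ⟨s,⟨s,e⟩⟩ applied to s yields ⟨s,e⟩.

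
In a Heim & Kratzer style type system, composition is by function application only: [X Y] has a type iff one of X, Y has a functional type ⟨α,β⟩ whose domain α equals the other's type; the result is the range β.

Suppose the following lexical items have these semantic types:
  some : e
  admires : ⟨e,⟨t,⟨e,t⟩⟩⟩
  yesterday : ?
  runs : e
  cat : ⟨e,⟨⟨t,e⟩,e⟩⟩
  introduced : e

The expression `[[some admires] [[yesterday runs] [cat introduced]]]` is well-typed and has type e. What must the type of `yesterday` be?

At [[some admires] [[yesterday runs] [cat introduced]]] (required: e): [some admires] is ⟨t,⟨e,t⟩⟩, which is not a function with range e; hence [[yesterday runs] [cat introduced]] is the functor — type ⟨⟨t,⟨e,t⟩⟩,e⟩.
At [[yesterday runs] [cat introduced]] (required: ⟨⟨t,⟨e,t⟩⟩,e⟩): [cat introduced] is ⟨⟨t,e⟩,e⟩, which is not a function with range ⟨⟨t,⟨e,t⟩⟩,e⟩; hence [yesterday runs] is the functor — type ⟨⟨⟨t,e⟩,e⟩,⟨⟨t,⟨e,t⟩⟩,e⟩⟩.
At [yesterday runs] (required: ⟨⟨⟨t,e⟩,e⟩,⟨⟨t,⟨e,t⟩⟩,e⟩⟩): runs is e, which is not a function with range ⟨⟨⟨t,e⟩,e⟩,⟨⟨t,⟨e,t⟩⟩,e⟩⟩; hence yesterday is the functor — type ⟨e,⟨⟨⟨t,e⟩,e⟩,⟨⟨t,⟨e,t⟩⟩,e⟩⟩⟩.

⟨e,⟨⟨⟨t,e⟩,e⟩,⟨⟨t,⟨e,t⟩⟩,e⟩⟩⟩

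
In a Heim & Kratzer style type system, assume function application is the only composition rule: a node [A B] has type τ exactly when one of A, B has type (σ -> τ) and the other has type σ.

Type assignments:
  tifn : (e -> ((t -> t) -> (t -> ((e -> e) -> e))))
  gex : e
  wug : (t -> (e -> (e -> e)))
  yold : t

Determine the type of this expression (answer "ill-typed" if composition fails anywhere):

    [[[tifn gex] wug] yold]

ill-typed

[tifn gex]: (e -> ((t -> t) -> (t -> ((e -> e) -> e)))) applied to e yields ((t -> t) -> (t -> ((e -> e) -> e))).
At [[tifn gex] wug]: neither ((t -> t) -> (t -> ((e -> e) -> e))) nor (t -> (e -> (e -> e))) can take the other as argument; the node is ill-typed.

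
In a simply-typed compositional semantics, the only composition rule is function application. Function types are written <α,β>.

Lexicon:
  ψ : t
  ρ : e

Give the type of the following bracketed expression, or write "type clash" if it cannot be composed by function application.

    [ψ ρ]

[ψ ρ]: t and e cannot combine by function application — type clash.

type clash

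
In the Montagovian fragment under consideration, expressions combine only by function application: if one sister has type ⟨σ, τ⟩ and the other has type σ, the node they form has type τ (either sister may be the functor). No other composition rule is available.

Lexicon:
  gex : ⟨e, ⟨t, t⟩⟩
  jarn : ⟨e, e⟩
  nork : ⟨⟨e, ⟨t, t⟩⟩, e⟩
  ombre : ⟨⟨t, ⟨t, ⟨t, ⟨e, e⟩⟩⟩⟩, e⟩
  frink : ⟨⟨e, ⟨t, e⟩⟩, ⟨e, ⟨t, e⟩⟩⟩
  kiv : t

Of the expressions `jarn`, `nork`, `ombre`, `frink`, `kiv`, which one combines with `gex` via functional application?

nork

jarn : ⟨e, e⟩ — does not combine with gex.
nork — combines: nork : ⟨⟨e, ⟨t, t⟩⟩, e⟩ takes gex : ⟨e, ⟨t, t⟩⟩ as argument, giving e.
ombre : ⟨⟨t, ⟨t, ⟨t, ⟨e, e⟩⟩⟩⟩, e⟩ — does not combine with gex.
frink : ⟨⟨e, ⟨t, e⟩⟩, ⟨e, ⟨t, e⟩⟩⟩ — does not combine with gex.
kiv : t — does not combine with gex.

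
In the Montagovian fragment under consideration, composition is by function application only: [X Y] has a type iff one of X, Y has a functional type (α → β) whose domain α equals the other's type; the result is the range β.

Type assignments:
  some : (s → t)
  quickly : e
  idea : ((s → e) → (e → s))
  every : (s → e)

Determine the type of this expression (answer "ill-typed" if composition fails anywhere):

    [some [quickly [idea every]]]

t

[idea every]: functor idea : ((s → e) → (e → s)), argument every : (s → e); result (e → s).
[quickly [idea every]]: functor [idea every] : (e → s), argument quickly : e; result s.
[some [quickly [idea every]]]: functor some : (s → t), argument [quickly [idea every]] : s; result t.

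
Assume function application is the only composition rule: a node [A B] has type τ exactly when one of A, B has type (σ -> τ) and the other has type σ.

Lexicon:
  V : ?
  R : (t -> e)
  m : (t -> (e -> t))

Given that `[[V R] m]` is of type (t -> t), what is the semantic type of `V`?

((t -> e) -> ((t -> (e -> t)) -> (t -> t)))

[[V R] m] is required to be (t -> t). m : (t -> (e -> t)) cannot yield (t -> t) as functor, so [V R] : ((t -> (e -> t)) -> (t -> t)).
[V R] is required to be ((t -> (e -> t)) -> (t -> t)). R : (t -> e) cannot yield ((t -> (e -> t)) -> (t -> t)) as functor, so V : ((t -> e) -> ((t -> (e -> t)) -> (t -> t))).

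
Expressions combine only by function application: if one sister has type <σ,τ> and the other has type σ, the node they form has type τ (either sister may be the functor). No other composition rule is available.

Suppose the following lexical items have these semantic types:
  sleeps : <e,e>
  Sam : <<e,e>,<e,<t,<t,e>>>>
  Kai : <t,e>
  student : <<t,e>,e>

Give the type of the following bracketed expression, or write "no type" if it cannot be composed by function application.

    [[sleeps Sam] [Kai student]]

[sleeps Sam] — Sam of type <<e,e>,<e,<t,<t,e>>>> combines with sleeps of type <e,e>: type <e,<t,<t,e>>>.
[Kai student] — student of type <<t,e>,e> combines with Kai of type <t,e>: type e.
[[sleeps Sam] [Kai student]] — [sleeps Sam] of type <e,<t,<t,e>>> combines with [Kai student] of type e: type <t,<t,e>>.

<t,<t,e>>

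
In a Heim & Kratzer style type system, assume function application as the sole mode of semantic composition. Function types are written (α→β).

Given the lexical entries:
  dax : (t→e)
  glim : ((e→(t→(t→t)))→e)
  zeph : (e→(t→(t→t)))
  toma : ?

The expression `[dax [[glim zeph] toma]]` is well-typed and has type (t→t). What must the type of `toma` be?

At [dax [[glim zeph] toma]] (required: (t→t)): dax is (t→e), which is not a function with range (t→t); hence [[glim zeph] toma] is the functor — type ((t→e)→(t→t)).
At [[glim zeph] toma] (required: ((t→e)→(t→t))): [glim zeph] is e, which is not a function with range ((t→e)→(t→t)); hence toma is the functor — type (e→((t→e)→(t→t))).

(e→((t→e)→(t→t)))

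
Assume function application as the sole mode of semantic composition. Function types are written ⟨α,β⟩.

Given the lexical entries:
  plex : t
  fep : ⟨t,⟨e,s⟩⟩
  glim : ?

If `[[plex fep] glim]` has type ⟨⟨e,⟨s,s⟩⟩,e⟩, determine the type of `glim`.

⟨⟨e,s⟩,⟨⟨e,⟨s,s⟩⟩,e⟩⟩

[[plex fep] glim] is required to be ⟨⟨e,⟨s,s⟩⟩,e⟩. [plex fep] : ⟨e,s⟩ cannot yield ⟨⟨e,⟨s,s⟩⟩,e⟩ as functor, so glim : ⟨⟨e,s⟩,⟨⟨e,⟨s,s⟩⟩,e⟩⟩.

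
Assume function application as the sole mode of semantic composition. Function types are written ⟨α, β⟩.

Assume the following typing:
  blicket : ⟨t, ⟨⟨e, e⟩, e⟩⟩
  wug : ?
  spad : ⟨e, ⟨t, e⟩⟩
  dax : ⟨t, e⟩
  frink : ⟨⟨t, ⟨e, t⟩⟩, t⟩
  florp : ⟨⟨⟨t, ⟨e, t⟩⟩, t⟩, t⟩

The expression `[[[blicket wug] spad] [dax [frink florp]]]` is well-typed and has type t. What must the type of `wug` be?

For [[[blicket wug] spad] [dax [frink florp]]] to have type t with [dax [frink florp]] of type e, [[blicket wug] spad] must be the function: [[blicket wug] spad] : ⟨e, t⟩.
For [[blicket wug] spad] to have type ⟨e, t⟩ with spad of type ⟨e, ⟨t, e⟩⟩, [blicket wug] must be the function: [blicket wug] : ⟨⟨e, ⟨t, e⟩⟩, ⟨e, t⟩⟩.
For [blicket wug] to have type ⟨⟨e, ⟨t, e⟩⟩, ⟨e, t⟩⟩ with blicket of type ⟨t, ⟨⟨e, e⟩, e⟩⟩, wug must be the function: wug : ⟨⟨t, ⟨⟨e, e⟩, e⟩⟩, ⟨⟨e, ⟨t, e⟩⟩, ⟨e, t⟩⟩⟩.

⟨⟨t, ⟨⟨e, e⟩, e⟩⟩, ⟨⟨e, ⟨t, e⟩⟩, ⟨e, t⟩⟩⟩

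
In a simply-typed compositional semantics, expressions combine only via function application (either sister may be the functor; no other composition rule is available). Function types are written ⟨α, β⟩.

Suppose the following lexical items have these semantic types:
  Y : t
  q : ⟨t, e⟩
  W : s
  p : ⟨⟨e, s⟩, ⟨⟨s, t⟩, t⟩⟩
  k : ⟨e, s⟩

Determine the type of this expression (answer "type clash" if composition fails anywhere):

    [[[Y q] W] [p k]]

type clash

[Y q]: q is ⟨t, e⟩, Y is t; result e.
[[Y q] W]: e and s cannot combine by function application — type clash.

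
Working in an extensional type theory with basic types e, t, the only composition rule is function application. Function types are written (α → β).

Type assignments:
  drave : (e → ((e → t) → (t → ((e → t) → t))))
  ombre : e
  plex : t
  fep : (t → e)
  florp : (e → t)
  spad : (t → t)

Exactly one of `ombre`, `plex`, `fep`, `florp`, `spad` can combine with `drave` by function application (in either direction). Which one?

ombre

ombre — combines: drave : (e → ((e → t) → (t → ((e → t) → t)))) takes ombre : e as argument, giving ((e → t) → (t → ((e → t) → t))).
plex : t — does not combine with drave.
fep : (t → e) — does not combine with drave.
florp : (e → t) — does not combine with drave.
spad : (t → t) — does not combine with drave.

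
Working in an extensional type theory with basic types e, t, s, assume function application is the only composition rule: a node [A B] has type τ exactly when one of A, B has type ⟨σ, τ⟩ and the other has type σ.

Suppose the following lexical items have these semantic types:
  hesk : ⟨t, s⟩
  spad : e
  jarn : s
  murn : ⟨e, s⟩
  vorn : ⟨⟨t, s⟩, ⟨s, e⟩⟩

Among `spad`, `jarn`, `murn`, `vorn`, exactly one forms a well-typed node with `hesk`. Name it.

spad : e — no; hesk wants t, and spad wants nothing (atomic).
jarn : s — no; hesk wants t, and jarn wants nothing (atomic).
murn : ⟨e, s⟩ — no; hesk wants t, and murn wants e.
vorn — combines: vorn : ⟨⟨t, s⟩, ⟨s, e⟩⟩ takes hesk : ⟨t, s⟩ as argument, giving ⟨s, e⟩.

vorn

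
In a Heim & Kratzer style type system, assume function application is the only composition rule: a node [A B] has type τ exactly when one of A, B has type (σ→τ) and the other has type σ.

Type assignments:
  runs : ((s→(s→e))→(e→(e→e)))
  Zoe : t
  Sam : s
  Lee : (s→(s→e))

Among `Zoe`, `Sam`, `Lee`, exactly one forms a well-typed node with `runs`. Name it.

Zoe : t — does not combine with runs.
Sam : s — does not combine with runs.
Lee — combines: runs : ((s→(s→e))→(e→(e→e))) takes Lee : (s→(s→e)) as argument, giving (e→(e→e)).

Lee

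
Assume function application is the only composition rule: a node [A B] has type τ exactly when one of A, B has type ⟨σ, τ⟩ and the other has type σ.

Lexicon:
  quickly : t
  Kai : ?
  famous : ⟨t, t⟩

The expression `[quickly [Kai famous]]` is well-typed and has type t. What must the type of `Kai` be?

⟨⟨t, t⟩, ⟨t, t⟩⟩

At [quickly [Kai famous]] (required: t): quickly is t, which is not a function with range t; hence [Kai famous] is the functor — type ⟨t, t⟩.
At [Kai famous] (required: ⟨t, t⟩): famous is ⟨t, t⟩, which is not a function with range ⟨t, t⟩; hence Kai is the functor — type ⟨⟨t, t⟩, ⟨t, t⟩⟩.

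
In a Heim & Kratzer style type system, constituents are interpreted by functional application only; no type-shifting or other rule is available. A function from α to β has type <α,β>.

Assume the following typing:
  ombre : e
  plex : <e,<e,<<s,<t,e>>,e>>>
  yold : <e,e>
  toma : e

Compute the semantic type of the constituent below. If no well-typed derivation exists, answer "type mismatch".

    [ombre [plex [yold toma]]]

[yold toma] — yold of type <e,e> combines with toma of type e: type e.
[plex [yold toma]] — plex of type <e,<e,<<s,<t,e>>,e>>> combines with [yold toma] of type e: type <e,<<s,<t,e>>,e>>.
[ombre [plex [yold toma]]] — [plex [yold toma]] of type <e,<<s,<t,e>>,e>> combines with ombre of type e: type <<s,<t,e>>,e>.

<<s,<t,e>>,e>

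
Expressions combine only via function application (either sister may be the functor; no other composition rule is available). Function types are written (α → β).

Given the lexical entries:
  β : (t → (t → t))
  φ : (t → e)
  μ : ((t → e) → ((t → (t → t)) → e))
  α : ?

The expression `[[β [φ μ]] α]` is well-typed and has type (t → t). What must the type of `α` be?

[[β [φ μ]] α] is required to be (t → t). [β [φ μ]] : e cannot yield (t → t) as functor, so α : (e → (t → t)).

(e → (t → t))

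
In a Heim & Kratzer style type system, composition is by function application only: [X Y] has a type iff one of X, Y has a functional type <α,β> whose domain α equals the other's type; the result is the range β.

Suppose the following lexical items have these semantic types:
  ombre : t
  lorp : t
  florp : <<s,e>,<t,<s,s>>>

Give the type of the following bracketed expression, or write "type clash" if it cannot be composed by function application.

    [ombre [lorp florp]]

type clash

At [lorp florp]: neither t nor <<s,e>,<t,<s,s>>> can take the other as argument; the node is ill-typed.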